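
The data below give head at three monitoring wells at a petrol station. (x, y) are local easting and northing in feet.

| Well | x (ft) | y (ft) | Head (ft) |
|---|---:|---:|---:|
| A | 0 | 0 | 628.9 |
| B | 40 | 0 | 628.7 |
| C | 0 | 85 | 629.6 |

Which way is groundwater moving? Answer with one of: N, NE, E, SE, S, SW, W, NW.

∂h/∂x = (628.7 − 628.9) / (40 − 0) = -0.005000
∂h/∂y = (629.6 − 628.9) / (85 − 0) = +0.008235
Flow = −∇h = (+0.005000 east, -0.008235 north), which points southeast.

SE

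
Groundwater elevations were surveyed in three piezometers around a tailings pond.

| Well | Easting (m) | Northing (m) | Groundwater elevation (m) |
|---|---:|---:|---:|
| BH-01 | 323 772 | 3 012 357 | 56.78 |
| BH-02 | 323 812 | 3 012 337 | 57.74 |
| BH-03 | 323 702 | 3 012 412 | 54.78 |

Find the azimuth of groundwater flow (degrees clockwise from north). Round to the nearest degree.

315°

Three-point gradient (reference BH-01): Δ to BH-02 = (40, -20, +0.96), Δ to BH-03 = (-70, 55, -2.00).
∂h/∂x = +0.01600, ∂h/∂y = -0.01600 (det = 800).
Flow direction (−∇h) has components (-0.01600 E, +0.01600 N).
Azimuth = atan2(E, N) = atan2(-0.01600, +0.01600) = 315.0° ≈ 315°.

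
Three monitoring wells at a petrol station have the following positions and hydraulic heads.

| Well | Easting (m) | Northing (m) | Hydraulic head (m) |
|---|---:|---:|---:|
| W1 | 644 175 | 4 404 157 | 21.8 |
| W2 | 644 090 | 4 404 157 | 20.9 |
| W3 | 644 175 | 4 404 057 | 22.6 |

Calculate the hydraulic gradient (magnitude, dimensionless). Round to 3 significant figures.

∂h/∂x = (20.9 − 21.8) / (644090 − 644175) = +0.01059
∂h/∂y = (22.6 − 21.8) / (4404057 − 4404157) = -0.008000
|∇h| = √(0.01059² + -0.008000²) = 0.01327

0.0133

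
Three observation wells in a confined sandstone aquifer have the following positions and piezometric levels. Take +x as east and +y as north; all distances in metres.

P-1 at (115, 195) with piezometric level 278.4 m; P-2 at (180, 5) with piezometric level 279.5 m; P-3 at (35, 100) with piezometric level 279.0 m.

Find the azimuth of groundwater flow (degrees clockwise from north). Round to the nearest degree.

004°

Taking P-1 as reference: P-2−P-1 = (65, -190, +1.1); P-3−P-1 = (-80, -95, +0.6).
Determinant of the coordinate differences = 65·(-95) − (-80)·(-190) = -21375.
∂h/∂x = [(+1.1)·(-95) − (+0.6)·(-190)] / -21375 = -0.0004444
∂h/∂y = [65·(+0.6) − (-80)·(+1.1)] / -21375 = -0.005942
Flow direction (−∇h) has components (+0.0004444 E, +0.005942 N).
Azimuth = atan2(E, N) = atan2(+0.0004444, +0.005942) = 4.3° ≈ 004°.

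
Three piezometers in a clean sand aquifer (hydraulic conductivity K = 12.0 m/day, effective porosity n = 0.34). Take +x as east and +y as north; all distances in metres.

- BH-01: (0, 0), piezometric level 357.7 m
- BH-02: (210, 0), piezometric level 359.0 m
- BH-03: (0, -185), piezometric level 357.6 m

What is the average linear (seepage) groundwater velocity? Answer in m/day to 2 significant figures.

0.22 m/day

∂h/∂x = (359.0 − 357.7) / (210 − 0) = +0.006190
∂h/∂y = (357.6 − 357.7) / (-185 − 0) = +0.0005405
|∇h| = √(0.006190² + 0.0005405²) = 0.006214
Seepage velocity v = K·i/n = 12.0 × 0.006214 / 0.34 = 0.2193 m/day.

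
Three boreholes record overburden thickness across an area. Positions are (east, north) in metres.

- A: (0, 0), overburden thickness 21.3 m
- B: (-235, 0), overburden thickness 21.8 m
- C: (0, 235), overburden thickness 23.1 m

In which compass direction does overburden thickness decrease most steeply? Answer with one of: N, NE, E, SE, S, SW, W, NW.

∂d/∂x = (21.8 − 21.3) / (-235 − 0) = -0.002128
∂d/∂y = (23.1 − 21.3) / (235 − 0) = +0.007660
Steepest decrease is along −∇f = (+0.002128 E, -0.007660 N) → south.

S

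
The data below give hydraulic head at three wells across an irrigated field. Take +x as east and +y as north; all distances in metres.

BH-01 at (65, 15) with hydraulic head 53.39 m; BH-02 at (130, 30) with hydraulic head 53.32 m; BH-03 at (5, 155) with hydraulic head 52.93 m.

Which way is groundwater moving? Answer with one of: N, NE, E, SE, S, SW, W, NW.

N

Three-point gradient (reference BH-01): Δ to BH-02 = (65, 15, -0.07), Δ to BH-03 = (-60, 140, -0.46).
∂h/∂x = -0.0002900, ∂h/∂y = -0.003410 (det = 10000).
Flow = −∇h = (+0.0002900 east, +0.003410 north), which points north.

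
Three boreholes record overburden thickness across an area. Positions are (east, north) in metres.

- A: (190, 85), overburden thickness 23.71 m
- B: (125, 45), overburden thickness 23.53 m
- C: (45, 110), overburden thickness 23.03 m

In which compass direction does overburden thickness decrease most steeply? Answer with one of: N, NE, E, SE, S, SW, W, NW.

Three-point gradient (reference A): Δ to B = (-65, -40, -0.18), Δ to C = (-145, 25, -0.68).
∂d/∂x = +0.004269, ∂d/∂y = -0.002438 (det = -7425).
Steepest decrease is along −∇f = (-0.004269 E, +0.002438 N) → northwest.

NW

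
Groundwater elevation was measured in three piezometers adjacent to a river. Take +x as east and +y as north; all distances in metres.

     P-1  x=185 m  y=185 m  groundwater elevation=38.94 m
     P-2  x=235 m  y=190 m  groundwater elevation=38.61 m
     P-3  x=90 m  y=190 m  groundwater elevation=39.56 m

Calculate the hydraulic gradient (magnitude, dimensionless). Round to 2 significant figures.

With h = a·x + b·y + c and P-1 as origin, the differences give:
  50·a + 5·b = -0.33
  (-95)·a + 5·b = +0.62
Eliminate b (×5 and ×5, subtract): 725·a = -4.750 → a = ∂h/∂x = -0.006552
Back-substitute: b = ∂h/∂y = -0.0004828.
|∇h| = √(-0.006552² + -0.0004828²) = 0.00657

0.0066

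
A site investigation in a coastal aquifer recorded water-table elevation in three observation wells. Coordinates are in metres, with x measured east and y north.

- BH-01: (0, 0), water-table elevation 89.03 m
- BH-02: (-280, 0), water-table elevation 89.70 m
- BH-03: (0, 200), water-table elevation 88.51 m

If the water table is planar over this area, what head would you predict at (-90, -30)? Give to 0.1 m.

89.3 m

∂h/∂x = (89.70 − 89.03) / (-280 − 0) = -0.002393
∂h/∂y = (88.51 − 89.03) / (200 − 0) = -0.002600
h(-90, -30) = 89.03 + (-0.002393)·(-90) + (-0.002600)·(-30) = 89.03 +0.215 +0.078 = 89.323 m.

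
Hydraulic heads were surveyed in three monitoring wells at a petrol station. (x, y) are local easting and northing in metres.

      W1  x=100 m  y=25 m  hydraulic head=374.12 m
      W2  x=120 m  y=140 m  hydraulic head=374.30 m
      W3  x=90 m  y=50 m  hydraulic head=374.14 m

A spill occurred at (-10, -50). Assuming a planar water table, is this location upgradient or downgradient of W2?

downgradient

Three-point gradient (reference W1): Δ to W2 = (20, 115, +0.18), Δ to W3 = (-10, 25, +0.02).
∂h/∂x = +0.001333, ∂h/∂y = +0.001333 (det = 1650).
Head at (-10, -50) = 374.12 + (+0.001333)·(-110) + (+0.001333)·(-75) = 373.87 m.
That is lower than the 374.30 m at W2, so the point is downgradient.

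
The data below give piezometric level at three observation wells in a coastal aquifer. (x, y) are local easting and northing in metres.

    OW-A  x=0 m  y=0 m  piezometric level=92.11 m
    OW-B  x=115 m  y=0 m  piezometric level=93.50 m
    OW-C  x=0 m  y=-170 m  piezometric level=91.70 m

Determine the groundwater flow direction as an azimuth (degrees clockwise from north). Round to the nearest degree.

259°

∂h/∂x = (93.50 − 92.11) / (115 − 0) = +0.01209
∂h/∂y = (91.70 − 92.11) / (-170 − 0) = +0.002412
Flow direction (−∇h) has components (-0.01209 E, -0.002412 N).
Azimuth = atan2(E, N) = atan2(-0.01209, -0.002412) = 258.7° ≈ 259°.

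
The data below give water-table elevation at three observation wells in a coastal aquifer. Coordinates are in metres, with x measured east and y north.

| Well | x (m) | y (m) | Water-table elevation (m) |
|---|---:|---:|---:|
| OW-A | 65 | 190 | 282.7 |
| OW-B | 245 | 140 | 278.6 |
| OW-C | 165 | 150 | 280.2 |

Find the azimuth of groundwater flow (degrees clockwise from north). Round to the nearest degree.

Taking OW-A as reference: OW-B−OW-A = (180, -50, -4.1); OW-C−OW-A = (100, -40, -2.5).
Solve a·Δx + b·Δy = Δh: det = 180·(-40) − 100·(-50) = -2200.
∂h/∂x = [(-4.1)·(-40) − (-2.5)·(-50)] / -2200 = -0.01773
∂h/∂y = [180·(-2.5) − 100·(-4.1)] / -2200 = +0.01818
Flow direction (−∇h) has components (+0.01773 E, -0.01818 N).
Azimuth = atan2(E, N) = atan2(+0.01773, -0.01818) = 135.7° ≈ 136°.

136°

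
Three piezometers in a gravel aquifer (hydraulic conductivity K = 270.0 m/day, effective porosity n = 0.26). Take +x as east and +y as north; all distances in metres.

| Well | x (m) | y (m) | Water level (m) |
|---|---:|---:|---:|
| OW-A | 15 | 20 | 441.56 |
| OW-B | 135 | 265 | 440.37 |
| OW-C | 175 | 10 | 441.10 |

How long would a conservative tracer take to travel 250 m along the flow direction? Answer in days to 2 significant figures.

Taking OW-A as reference: OW-B−OW-A = (120, 245, -1.19); OW-C−OW-A = (160, -10, -0.46).
Determinant of the coordinate differences = 120·(-10) − 160·245 = -40400.
∂h/∂x = [(-1.19)·(-10) − (-0.46)·245] / -40400 = -0.003084
∂h/∂y = [120·(-0.46) − 160·(-1.19)] / -40400 = -0.003347
|∇h| = √(-0.003084² + -0.003347²) = 0.004551
Seepage velocity v = K·i/n = 270.0 × 0.004551 / 0.26 = 4.726 m/day.
t = 250 / 4.726 = 52.9 days.

53 days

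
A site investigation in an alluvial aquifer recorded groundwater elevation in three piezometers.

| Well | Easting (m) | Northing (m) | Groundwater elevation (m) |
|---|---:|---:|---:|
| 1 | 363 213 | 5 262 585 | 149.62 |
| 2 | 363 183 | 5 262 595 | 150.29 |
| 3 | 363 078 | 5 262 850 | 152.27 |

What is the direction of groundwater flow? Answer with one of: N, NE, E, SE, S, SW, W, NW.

Differences from 1: to 2 (Δx, Δy, Δh) = (-30, 10, +0.67); to 3 = (-135, 265, +2.65).
Solve a·Δx + b·Δy = Δh: det = (-30)·265 − (-135)·10 = -6600.
∂h/∂x = [(+0.67)·265 − (+2.65)·10] / -6600 = -0.02289
∂h/∂y = [(-30)·(+2.65) − (-135)·(+0.67)] / -6600 = -0.001659
Flow = −∇h = (+0.02289 east, +0.001659 north), which points east.

E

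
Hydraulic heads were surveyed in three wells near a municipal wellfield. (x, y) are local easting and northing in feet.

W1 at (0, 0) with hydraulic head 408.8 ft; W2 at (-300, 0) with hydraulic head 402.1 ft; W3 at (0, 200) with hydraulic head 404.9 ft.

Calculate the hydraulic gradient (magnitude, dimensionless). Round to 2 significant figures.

∂h/∂x = (402.1 − 408.8) / (-300 − 0) = +0.02233
∂h/∂y = (404.9 − 408.8) / (200 − 0) = -0.01950
|∇h| = √(0.02233² + -0.01950²) = 0.02965

0.030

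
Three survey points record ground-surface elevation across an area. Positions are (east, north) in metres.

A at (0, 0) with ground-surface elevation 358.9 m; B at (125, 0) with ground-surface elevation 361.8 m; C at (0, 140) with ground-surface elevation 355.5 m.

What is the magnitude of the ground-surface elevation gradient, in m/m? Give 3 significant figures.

0.0336 m/m

∂z/∂x = (361.8 − 358.9) / (125 − 0) = +0.02320
∂z/∂y = (355.5 − 358.9) / (140 − 0) = -0.02429
|∇f| = √(0.02320² + -0.02429²) = 0.03359 m/m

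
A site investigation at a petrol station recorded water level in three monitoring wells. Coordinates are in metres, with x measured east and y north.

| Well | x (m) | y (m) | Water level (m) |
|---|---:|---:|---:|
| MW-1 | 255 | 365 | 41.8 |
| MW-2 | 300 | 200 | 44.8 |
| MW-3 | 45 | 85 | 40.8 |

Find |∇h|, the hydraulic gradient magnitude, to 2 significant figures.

0.025

Taking MW-1 as reference: MW-2−MW-1 = (45, -165, +3.0); MW-3−MW-1 = (-210, -280, -1.0).
Solve a·Δx + b·Δy = Δh: det = 45·(-280) − (-210)·(-165) = -47250.
∂h/∂x = [(+3.0)·(-280) − (-1.0)·(-165)] / -47250 = +0.02127
∂h/∂y = [45·(-1.0) − (-210)·(+3.0)] / -47250 = -0.01238
|∇h| = √(0.02127² + -0.01238²) = 0.02461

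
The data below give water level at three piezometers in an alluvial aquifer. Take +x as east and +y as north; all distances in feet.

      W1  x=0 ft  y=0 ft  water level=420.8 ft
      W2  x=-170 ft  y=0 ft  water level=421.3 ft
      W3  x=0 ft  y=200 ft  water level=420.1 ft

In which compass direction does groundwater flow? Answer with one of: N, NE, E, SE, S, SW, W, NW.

∂h/∂x = (421.3 − 420.8) / (-170 − 0) = -0.002941
∂h/∂y = (420.1 − 420.8) / (200 − 0) = -0.003500
Flow = −∇h = (+0.002941 east, +0.003500 north), which points northeast.

NE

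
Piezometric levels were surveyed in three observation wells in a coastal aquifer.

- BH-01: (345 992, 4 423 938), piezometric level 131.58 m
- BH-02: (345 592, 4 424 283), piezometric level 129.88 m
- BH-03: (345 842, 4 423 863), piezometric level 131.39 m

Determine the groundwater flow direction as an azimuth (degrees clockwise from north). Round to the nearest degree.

313°

Taking BH-01 as reference: BH-02−BH-01 = (-400, 345, -1.70); BH-03−BH-01 = (-150, -75, -0.19).
Determinant of the coordinate differences = (-400)·(-75) − (-150)·345 = 81750.
∂h/∂x = [(-1.70)·(-75) − (-0.19)·345] / 81750 = +0.002361
∂h/∂y = [(-400)·(-0.19) − (-150)·(-1.70)] / 81750 = -0.002190
Flow direction (−∇h) has components (-0.002361 E, +0.002190 N).
Azimuth = atan2(E, N) = atan2(-0.002361, +0.002190) = 312.8° ≈ 313°.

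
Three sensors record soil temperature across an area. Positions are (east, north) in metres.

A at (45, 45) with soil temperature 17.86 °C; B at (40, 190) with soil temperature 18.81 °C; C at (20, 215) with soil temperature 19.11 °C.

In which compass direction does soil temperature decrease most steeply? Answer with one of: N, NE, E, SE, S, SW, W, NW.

SE

Differences from A: to B (Δx, Δy, Δh) = (-5, 145, +0.95); to C = (-25, 170, +1.25).
Solve a·Δx + b·Δy = ΔT: det = (-5)·170 − (-25)·145 = 2775.
∂T/∂x = [(+0.95)·170 − (+1.25)·145] / 2775 = -0.007117
∂T/∂y = [(-5)·(+1.25) − (-25)·(+0.95)] / 2775 = +0.006306
Steepest decrease is along −∇f = (+0.007117 E, -0.006306 N) → southeast.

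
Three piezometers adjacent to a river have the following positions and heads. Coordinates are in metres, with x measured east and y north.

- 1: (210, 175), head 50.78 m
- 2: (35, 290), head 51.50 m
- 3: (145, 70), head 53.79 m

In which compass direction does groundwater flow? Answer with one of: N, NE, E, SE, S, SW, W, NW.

NE

With h = a·x + b·y + c and 1 as origin, the differences give:
  (-175)·a + 115·b = +0.72
  (-65)·a + (-105)·b = +3.01
Eliminate b (×(-105) and ×115, subtract): 25850·a = -421.750 → a = ∂h/∂x = -0.01632
Back-substitute: b = ∂h/∂y = -0.01857.
Flow = −∇h = (+0.01632 east, +0.01857 north), which points northeast.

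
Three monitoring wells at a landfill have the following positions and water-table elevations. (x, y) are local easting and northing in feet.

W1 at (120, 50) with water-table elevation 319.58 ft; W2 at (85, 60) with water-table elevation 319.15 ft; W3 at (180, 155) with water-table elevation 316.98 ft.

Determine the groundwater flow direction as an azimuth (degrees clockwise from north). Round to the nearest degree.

351°

Taking W1 as reference: W2−W1 = (-35, 10, -0.43); W3−W1 = (60, 105, -2.60).
Solve a·Δx + b·Δy = Δh: det = (-35)·105 − 60·10 = -4275.
∂h/∂x = [(-0.43)·105 − (-2.60)·10] / -4275 = +0.004480
∂h/∂y = [(-35)·(-2.60) − 60·(-0.43)] / -4275 = -0.02732
Flow direction (−∇h) has components (-0.004480 E, +0.02732 N).
Azimuth = atan2(E, N) = atan2(-0.004480, +0.02732) = 350.7° ≈ 351°.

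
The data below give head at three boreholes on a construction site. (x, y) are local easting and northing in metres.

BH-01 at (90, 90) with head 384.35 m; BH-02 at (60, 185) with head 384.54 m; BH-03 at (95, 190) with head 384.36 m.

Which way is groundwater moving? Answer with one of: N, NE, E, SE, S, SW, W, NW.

E

Differences from BH-01: to BH-02 (Δx, Δy, Δh) = (-30, 95, +0.19); to BH-03 = (5, 100, +0.01).
Solve a·Δx + b·Δy = Δh: det = (-30)·100 − 5·95 = -3475.
∂h/∂x = [(+0.19)·100 − (+0.01)·95] / -3475 = -0.005194
∂h/∂y = [(-30)·(+0.01) − 5·(+0.19)] / -3475 = +0.0003597
Flow = −∇h = (+0.005194 east, -0.0003597 north), which points east.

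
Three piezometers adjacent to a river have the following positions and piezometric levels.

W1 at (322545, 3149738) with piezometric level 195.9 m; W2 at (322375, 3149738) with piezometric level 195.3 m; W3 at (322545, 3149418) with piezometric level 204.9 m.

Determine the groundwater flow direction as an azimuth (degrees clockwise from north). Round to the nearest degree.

∂h/∂x = (195.3 − 195.9) / (322375 − 322545) = +0.003529
∂h/∂y = (204.9 − 195.9) / (3149418 − 3149738) = -0.02813
Flow direction (−∇h) has components (-0.003529 E, +0.02813 N).
Azimuth = atan2(E, N) = atan2(-0.003529, +0.02813) = 352.8° ≈ 353°.

353°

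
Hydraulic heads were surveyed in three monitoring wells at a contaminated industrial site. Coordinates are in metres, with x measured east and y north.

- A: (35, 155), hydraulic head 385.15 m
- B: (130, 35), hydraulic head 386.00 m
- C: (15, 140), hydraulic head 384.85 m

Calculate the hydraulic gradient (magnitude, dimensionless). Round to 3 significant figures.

0.0131

Differences from A: to B (Δx, Δy, Δh) = (95, -120, +0.85); to C = (-20, -15, -0.30).
Determinant of the coordinate differences = 95·(-15) − (-20)·(-120) = -3825.
∂h/∂x = [(+0.85)·(-15) − (-0.30)·(-120)] / -3825 = +0.01275
∂h/∂y = [95·(-0.30) − (-20)·(+0.85)] / -3825 = +0.003007
|∇h| = √(0.01275² + 0.003007²) = 0.0131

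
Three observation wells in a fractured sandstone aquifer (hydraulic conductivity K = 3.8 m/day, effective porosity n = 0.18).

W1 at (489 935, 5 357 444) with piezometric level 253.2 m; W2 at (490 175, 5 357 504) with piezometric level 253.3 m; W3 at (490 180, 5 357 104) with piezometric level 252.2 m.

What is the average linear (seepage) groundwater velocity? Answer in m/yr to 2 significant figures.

21 m/yr

Taking W1 as reference: W2−W1 = (240, 60, +0.1); W3−W1 = (245, -340, -1.0).
Determinant of the coordinate differences = 240·(-340) − 245·60 = -96300.
∂h/∂x = [(+0.1)·(-340) − (-1.0)·60] / -96300 = -0.0002700
∂h/∂y = [240·(-1.0) − 245·(+0.1)] / -96300 = +0.002747
|∇h| = √(-0.0002700² + 0.002747²) = 0.00276
Seepage velocity v = K·i/n = 3.8 × 0.00276 / 0.18 = 0.05827 m/day = 21.28 m/yr.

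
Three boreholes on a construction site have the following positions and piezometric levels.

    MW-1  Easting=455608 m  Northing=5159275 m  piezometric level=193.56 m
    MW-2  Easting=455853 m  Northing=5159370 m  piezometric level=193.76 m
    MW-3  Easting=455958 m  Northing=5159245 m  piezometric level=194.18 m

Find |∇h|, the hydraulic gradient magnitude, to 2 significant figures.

0.0026

Taking MW-1 as reference: MW-2−MW-1 = (245, 95, +0.20); MW-3−MW-1 = (350, -30, +0.62).
Determinant of the coordinate differences = 245·(-30) − 350·95 = -40600.
∂h/∂x = [(+0.20)·(-30) − (+0.62)·95] / -40600 = +0.001599
∂h/∂y = [245·(+0.62) − 350·(+0.20)] / -40600 = -0.002017
|∇h| = √(0.001599² + -0.002017²) = 0.002574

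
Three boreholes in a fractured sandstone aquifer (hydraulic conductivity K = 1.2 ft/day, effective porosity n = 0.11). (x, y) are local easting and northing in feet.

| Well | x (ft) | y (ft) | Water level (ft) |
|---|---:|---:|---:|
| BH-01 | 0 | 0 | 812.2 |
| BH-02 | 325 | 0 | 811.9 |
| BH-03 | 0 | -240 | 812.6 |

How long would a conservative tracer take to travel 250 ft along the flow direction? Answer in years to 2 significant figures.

∂h/∂x = (811.9 − 812.2) / (325 − 0) = -0.0009231
∂h/∂y = (812.6 − 812.2) / (-240 − 0) = -0.001667
|∇h| = √(-0.0009231² + -0.001667²) = 0.001906
Seepage velocity v = K·i/n = 1.2 × 0.001906 / 0.11 = 0.02079 ft/day.
t = 250 / 0.02079 = 1.203e+04 days = 32.9 years.

33 years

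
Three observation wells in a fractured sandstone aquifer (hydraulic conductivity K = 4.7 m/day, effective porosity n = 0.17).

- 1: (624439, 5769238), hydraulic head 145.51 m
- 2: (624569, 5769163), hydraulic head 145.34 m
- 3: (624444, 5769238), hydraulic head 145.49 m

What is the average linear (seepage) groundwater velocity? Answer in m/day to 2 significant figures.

0.17 m/day

Three-point gradient (reference 1): Δ to 2 = (130, -75, -0.17), Δ to 3 = (5, 0, -0.02).
∂h/∂x = -0.004000, ∂h/∂y = -0.004667 (det = 375).
|∇h| = √(-0.004000² + -0.004667²) = 0.006147
Seepage velocity v = K·i/n = 4.7 × 0.006147 / 0.17 = 0.1699 m/day.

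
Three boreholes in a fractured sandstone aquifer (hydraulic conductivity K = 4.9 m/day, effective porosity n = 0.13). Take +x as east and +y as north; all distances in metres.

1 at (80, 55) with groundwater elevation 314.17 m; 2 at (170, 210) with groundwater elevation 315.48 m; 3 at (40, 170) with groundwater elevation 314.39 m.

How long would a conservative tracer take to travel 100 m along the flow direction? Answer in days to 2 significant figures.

320 days

Three-point gradient (reference 1): Δ to 2 = (90, 155, +1.31), Δ to 3 = (-40, 115, +0.22).
∂h/∂x = +0.007042, ∂h/∂y = +0.004363 (det = 16550).
|∇h| = √(0.007042² + 0.004363²) = 0.008284
Seepage velocity v = K·i/n = 4.9 × 0.008284 / 0.13 = 0.3122 m/day.
t = 100 / 0.3122 = 320.3 days.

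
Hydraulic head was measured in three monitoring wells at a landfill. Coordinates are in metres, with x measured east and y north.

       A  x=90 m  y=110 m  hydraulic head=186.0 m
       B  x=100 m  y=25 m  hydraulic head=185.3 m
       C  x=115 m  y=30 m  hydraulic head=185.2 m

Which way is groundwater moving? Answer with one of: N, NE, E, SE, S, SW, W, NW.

SE

Differences from A: to B (Δx, Δy, Δh) = (10, -85, -0.7); to C = (25, -80, -0.8).
Determinant of the coordinate differences = 10·(-80) − 25·(-85) = 1325.
∂h/∂x = [(-0.7)·(-80) − (-0.8)·(-85)] / 1325 = -0.009057
∂h/∂y = [10·(-0.8) − 25·(-0.7)] / 1325 = +0.007170
Flow = −∇h = (+0.009057 east, -0.007170 north), which points southeast.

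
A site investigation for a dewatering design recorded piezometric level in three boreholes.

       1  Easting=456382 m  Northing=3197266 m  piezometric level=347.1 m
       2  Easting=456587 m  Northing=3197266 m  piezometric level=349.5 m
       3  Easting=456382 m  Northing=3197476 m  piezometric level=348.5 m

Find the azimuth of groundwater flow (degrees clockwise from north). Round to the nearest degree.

240°

∂h/∂x = (349.5 − 347.1) / (456587 − 456382) = +0.01171
∂h/∂y = (348.5 − 347.1) / (3197476 − 3197266) = +0.006667
Flow direction (−∇h) has components (-0.01171 E, -0.006667 N).
Azimuth = atan2(E, N) = atan2(-0.01171, -0.006667) = 240.3° ≈ 240°.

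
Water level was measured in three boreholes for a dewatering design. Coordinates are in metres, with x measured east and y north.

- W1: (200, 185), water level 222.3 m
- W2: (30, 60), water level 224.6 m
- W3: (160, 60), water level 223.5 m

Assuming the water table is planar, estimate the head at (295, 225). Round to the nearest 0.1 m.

Three-point gradient (reference W1): Δ to W2 = (-170, -125, +2.3), Δ to W3 = (-40, -125, +1.2).
∂h/∂x = -0.008462, ∂h/∂y = -0.006892 (det = 16250).
h(295, 225) = 222.3 + (-0.008462)·(95) + (-0.006892)·(40) = 222.3 -0.804 -0.276 = 221.220 m.

221.2 m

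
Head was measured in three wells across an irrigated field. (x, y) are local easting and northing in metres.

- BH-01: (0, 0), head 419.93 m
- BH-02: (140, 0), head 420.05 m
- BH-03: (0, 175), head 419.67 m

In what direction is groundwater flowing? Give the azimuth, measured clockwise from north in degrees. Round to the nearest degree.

330°

∂h/∂x = (420.05 − 419.93) / (140 − 0) = +0.0008571
∂h/∂y = (419.67 − 419.93) / (175 − 0) = -0.001486
Flow direction (−∇h) has components (-0.0008571 E, +0.001486 N).
Azimuth = atan2(E, N) = atan2(-0.0008571, +0.001486) = 330.0° ≈ 330°.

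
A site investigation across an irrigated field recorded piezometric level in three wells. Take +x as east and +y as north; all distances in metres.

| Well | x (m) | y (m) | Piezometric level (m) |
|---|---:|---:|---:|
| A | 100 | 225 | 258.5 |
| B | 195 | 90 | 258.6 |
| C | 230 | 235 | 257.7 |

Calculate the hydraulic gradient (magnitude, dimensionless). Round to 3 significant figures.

0.00752

Three-point gradient (reference A): Δ to B = (95, -135, +0.1), Δ to C = (130, 10, -0.8).
∂h/∂x = -0.005784, ∂h/∂y = -0.004811 (det = 18500).
|∇h| = √(-0.005784² + -0.004811²) = 0.007523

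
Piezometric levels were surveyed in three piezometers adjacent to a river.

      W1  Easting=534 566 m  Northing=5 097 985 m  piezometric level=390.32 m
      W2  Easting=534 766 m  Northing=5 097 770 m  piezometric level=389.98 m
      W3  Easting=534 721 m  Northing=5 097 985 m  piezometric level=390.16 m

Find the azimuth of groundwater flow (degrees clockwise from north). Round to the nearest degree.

Three-point gradient (reference W1): Δ to W2 = (200, -215, -0.34), Δ to W3 = (155, 0, -0.16).
∂h/∂x = -0.001032, ∂h/∂y = +0.0006212 (det = 33325).
Flow direction (−∇h) has components (+0.001032 E, -0.0006212 N).
Azimuth = atan2(E, N) = atan2(+0.001032, -0.0006212) = 121.0° ≈ 121°.

121°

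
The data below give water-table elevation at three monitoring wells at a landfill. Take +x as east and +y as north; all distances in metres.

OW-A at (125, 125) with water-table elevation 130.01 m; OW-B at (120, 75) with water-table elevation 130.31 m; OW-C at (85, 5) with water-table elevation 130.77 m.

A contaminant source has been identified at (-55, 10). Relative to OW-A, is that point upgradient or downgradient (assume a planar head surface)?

Differences from OW-A: to OW-B (Δx, Δy, Δh) = (-5, -50, +0.30); to OW-C = (-40, -120, +0.76).
Solve a·Δx + b·Δy = Δh: det = (-5)·(-120) − (-40)·(-50) = -1400.
∂h/∂x = [(+0.30)·(-120) − (+0.76)·(-50)] / -1400 = -0.001429
∂h/∂y = [(-5)·(+0.76) − (-40)·(+0.30)] / -1400 = -0.005857
Head at (-55, 10) = 130.01 + (-0.001429)·(-180) + (-0.005857)·(-115) = 130.94 m.
That is higher than the 130.01 m at OW-A, so the point is upgradient.

upgradient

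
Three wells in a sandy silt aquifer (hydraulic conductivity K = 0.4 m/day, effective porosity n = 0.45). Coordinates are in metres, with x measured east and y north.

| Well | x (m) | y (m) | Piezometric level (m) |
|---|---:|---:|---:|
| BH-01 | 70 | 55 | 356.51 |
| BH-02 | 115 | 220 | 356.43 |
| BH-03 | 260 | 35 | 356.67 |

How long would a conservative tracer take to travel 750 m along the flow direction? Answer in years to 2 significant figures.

Taking BH-01 as reference: BH-02−BH-01 = (45, 165, -0.08); BH-03−BH-01 = (190, -20, +0.16).
Determinant of the coordinate differences = 45·(-20) − 190·165 = -32250.
∂h/∂x = [(-0.08)·(-20) − (+0.16)·165] / -32250 = +0.0007690
∂h/∂y = [45·(+0.16) − 190·(-0.08)] / -32250 = -0.0006946
|∇h| = √(0.0007690² + -0.0006946²) = 0.001036
Seepage velocity v = K·i/n = 0.4 × 0.001036 / 0.45 = 0.0009209 m/day.
t = 750 / 0.0009209 = 8.144e+05 days = 2.23e+03 years.

2200 years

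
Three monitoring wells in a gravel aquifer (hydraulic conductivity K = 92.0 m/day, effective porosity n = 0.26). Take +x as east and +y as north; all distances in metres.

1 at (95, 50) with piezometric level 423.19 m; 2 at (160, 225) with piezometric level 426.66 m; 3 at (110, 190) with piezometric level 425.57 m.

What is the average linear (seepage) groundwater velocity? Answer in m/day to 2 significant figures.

6.8 m/day

With h = a·x + b·y + c and 1 as origin, the differences give:
  65·a + 175·b = +3.47
  15·a + 140·b = +2.38
Eliminate b (×140 and ×175, subtract): 6475·a = 69.300 → a = ∂h/∂x = +0.01070
Back-substitute: b = ∂h/∂y = +0.01585.
|∇h| = √(0.01070² + 0.01585²) = 0.01912
Seepage velocity v = K·i/n = 92.0 × 0.01912 / 0.26 = 6.766 m/day.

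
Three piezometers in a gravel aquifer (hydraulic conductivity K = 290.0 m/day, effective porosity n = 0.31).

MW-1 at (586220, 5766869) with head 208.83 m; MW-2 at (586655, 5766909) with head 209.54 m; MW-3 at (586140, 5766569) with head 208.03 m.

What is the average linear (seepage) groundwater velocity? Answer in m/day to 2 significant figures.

Differences from MW-1: to MW-2 (Δx, Δy, Δh) = (435, 40, +0.71); to MW-3 = (-80, -300, -0.80).
Solve a·Δx + b·Δy = Δh: det = 435·(-300) − (-80)·40 = -127300.
∂h/∂x = [(+0.71)·(-300) − (-0.80)·40] / -127300 = +0.001422
∂h/∂y = [435·(-0.80) − (-80)·(+0.71)] / -127300 = +0.002288
|∇h| = √(0.001422² + 0.002288²) = 0.002694
Seepage velocity v = K·i/n = 290.0 × 0.002694 / 0.31 = 2.52 m/day.

2.5 m/day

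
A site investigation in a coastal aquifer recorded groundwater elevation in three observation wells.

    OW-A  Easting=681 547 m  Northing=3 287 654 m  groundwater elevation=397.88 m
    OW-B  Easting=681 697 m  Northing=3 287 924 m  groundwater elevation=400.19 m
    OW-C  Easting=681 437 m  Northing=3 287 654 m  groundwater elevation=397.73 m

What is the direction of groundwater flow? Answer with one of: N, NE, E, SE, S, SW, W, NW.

Differences from OW-A: to OW-B (Δx, Δy, Δh) = (150, 270, +2.31); to OW-C = (-110, 0, -0.15).
Solve a·Δx + b·Δy = Δh: det = 150·0 − (-110)·270 = 29700.
∂h/∂x = [(+2.31)·0 − (-0.15)·270] / 29700 = +0.001364
∂h/∂y = [150·(-0.15) − (-110)·(+2.31)] / 29700 = +0.007798
Flow = −∇h = (-0.001364 east, -0.007798 north), which points south.

S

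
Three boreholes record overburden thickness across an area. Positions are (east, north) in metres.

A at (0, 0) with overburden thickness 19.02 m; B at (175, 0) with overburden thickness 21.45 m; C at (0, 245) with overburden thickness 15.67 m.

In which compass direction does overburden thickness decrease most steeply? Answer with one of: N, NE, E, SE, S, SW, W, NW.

∂d/∂x = (21.45 − 19.02) / (175 − 0) = +0.01389
∂d/∂y = (15.67 − 19.02) / (245 − 0) = -0.01367
Steepest decrease is along −∇f = (-0.01389 E, +0.01367 N) → northwest.

NW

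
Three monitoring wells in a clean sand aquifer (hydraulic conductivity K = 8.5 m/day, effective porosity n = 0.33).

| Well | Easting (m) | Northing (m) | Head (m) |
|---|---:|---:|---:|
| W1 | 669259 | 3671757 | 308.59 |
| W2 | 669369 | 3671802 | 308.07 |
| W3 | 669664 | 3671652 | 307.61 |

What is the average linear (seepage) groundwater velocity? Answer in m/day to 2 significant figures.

0.12 m/day

Three-point gradient (reference W1): Δ to W2 = (110, 45, -0.52), Δ to W3 = (405, -105, -0.98).
∂h/∂x = -0.003315, ∂h/∂y = -0.003453 (det = -29775).
|∇h| = √(-0.003315² + -0.003453²) = 0.004787
Seepage velocity v = K·i/n = 8.5 × 0.004787 / 0.33 = 0.1233 m/day.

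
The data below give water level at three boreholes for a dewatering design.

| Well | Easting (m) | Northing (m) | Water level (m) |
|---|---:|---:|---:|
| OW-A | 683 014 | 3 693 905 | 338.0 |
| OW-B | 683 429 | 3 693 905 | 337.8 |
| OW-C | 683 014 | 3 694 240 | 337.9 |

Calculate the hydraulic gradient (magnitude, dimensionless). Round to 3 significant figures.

0.000567

∂h/∂x = (337.8 − 338.0) / (683429 − 683014) = -0.0004819
∂h/∂y = (337.9 − 338.0) / (3694240 − 3693905) = -0.0002985
|∇h| = √(-0.0004819² + -0.0002985²) = 0.0005669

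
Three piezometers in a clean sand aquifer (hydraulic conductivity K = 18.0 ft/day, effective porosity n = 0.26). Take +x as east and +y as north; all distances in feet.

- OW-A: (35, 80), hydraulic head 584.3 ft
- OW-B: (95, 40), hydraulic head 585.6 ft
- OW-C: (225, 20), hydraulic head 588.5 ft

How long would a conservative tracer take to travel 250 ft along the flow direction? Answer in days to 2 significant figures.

160 days

Taking OW-A as reference: OW-B−OW-A = (60, -40, +1.3); OW-C−OW-A = (190, -60, +4.2).
Solve a·Δx + b·Δy = Δh: det = 60·(-60) − 190·(-40) = 4000.
∂h/∂x = [(+1.3)·(-60) − (+4.2)·(-40)] / 4000 = +0.02250
∂h/∂y = [60·(+4.2) − 190·(+1.3)] / 4000 = +0.001250
|∇h| = √(0.02250² + 0.001250²) = 0.02253
Seepage velocity v = K·i/n = 18.0 × 0.02253 / 0.26 = 1.56 ft/day.
t = 250 / 1.56 = 160.3 days.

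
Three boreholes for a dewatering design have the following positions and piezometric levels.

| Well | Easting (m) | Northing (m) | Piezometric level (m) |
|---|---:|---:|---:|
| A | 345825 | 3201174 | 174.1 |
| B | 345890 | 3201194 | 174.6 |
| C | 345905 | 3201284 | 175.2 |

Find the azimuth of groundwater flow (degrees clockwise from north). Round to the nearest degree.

226°

Taking A as reference: B−A = (65, 20, +0.5); C−A = (80, 110, +1.1).
Solve a·Δx + b·Δy = Δh: det = 65·110 − 80·20 = 5550.
∂h/∂x = [(+0.5)·110 − (+1.1)·20] / 5550 = +0.005946
∂h/∂y = [65·(+1.1) − 80·(+0.5)] / 5550 = +0.005676
Flow direction (−∇h) has components (-0.005946 E, -0.005676 N).
Azimuth = atan2(E, N) = atan2(-0.005946, -0.005676) = 226.3° ≈ 226°.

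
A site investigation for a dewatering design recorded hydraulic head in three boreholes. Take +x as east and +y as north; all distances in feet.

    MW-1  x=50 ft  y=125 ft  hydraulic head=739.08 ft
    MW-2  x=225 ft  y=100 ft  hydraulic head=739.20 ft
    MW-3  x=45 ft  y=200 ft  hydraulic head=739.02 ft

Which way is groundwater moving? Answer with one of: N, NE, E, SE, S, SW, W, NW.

Differences from MW-1: to MW-2 (Δx, Δy, Δh) = (175, -25, +0.12); to MW-3 = (-5, 75, -0.06).
Determinant of the coordinate differences = 175·75 − (-5)·(-25) = 13000.
∂h/∂x = [(+0.12)·75 − (-0.06)·(-25)] / 13000 = +0.0005769
∂h/∂y = [175·(-0.06) − (-5)·(+0.12)] / 13000 = -0.0007615
Flow = −∇h = (-0.0005769 east, +0.0007615 north), which points northwest.

NW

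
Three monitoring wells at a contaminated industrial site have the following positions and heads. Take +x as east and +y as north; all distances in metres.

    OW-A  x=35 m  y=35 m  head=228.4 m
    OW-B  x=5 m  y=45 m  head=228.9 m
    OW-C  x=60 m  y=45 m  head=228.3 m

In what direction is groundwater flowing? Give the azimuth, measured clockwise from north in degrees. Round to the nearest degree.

With h = a·x + b·y + c and OW-A as origin, the differences give:
  (-30)·a + 10·b = +0.5
  25·a + 10·b = -0.1
Eliminate b (×10 and ×10, subtract): -550·a = 6.00 → a = ∂h/∂x = -0.01091
Back-substitute: b = ∂h/∂y = +0.01727.
Flow direction (−∇h) has components (+0.01091 E, -0.01727 N).
Azimuth = atan2(E, N) = atan2(+0.01091, -0.01727) = 147.7° ≈ 148°.

148°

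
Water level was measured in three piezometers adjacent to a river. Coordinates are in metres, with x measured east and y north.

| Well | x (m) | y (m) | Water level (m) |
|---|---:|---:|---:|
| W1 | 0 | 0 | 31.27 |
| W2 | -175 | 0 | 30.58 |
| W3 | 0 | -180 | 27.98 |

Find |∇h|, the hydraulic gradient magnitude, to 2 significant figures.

∂h/∂x = (30.58 − 31.27) / (-175 − 0) = +0.003943
∂h/∂y = (27.98 − 31.27) / (-180 − 0) = +0.01828
|∇h| = √(0.003943² + 0.01828²) = 0.0187

0.019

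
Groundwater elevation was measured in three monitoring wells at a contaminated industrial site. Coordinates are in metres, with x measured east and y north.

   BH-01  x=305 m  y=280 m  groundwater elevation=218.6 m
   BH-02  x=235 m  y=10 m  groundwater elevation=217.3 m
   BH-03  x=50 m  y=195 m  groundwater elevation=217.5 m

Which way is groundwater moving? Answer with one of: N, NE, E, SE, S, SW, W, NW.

Differences from BH-01: to BH-02 (Δx, Δy, Δh) = (-70, -270, -1.3); to BH-03 = (-255, -85, -1.1).
Determinant of the coordinate differences = (-70)·(-85) − (-255)·(-270) = -62900.
∂h/∂x = [(-1.3)·(-85) − (-1.1)·(-270)] / -62900 = +0.002965
∂h/∂y = [(-70)·(-1.1) − (-255)·(-1.3)] / -62900 = +0.004046
Flow = −∇h = (-0.002965 east, -0.004046 north), which points southwest.

SW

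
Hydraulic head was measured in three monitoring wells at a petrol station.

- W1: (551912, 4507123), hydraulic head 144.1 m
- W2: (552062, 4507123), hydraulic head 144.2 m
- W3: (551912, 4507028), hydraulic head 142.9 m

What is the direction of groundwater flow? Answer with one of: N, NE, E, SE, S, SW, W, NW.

∂h/∂x = (144.2 − 144.1) / (552062 − 551912) = +0.0006667
∂h/∂y = (142.9 − 144.1) / (4507028 − 4507123) = +0.01263
Flow = −∇h = (-0.0006667 east, -0.01263 north), which points south.

S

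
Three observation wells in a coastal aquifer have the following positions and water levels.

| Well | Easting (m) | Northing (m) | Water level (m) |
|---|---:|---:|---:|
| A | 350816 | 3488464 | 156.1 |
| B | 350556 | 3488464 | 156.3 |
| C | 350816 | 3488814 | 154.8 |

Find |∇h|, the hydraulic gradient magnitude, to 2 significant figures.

0.0038

∂h/∂x = (156.3 − 156.1) / (350556 − 350816) = -0.0007692
∂h/∂y = (154.8 − 156.1) / (3488814 − 3488464) = -0.003714
|∇h| = √(-0.0007692² + -0.003714²) = 0.003793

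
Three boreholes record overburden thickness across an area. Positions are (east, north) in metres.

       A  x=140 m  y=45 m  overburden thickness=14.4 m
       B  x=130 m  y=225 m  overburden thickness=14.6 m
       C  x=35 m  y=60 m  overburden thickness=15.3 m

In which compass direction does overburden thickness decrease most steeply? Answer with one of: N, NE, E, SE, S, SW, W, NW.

With d = a·x + b·y + c and A as origin, the differences give:
  (-10)·a + 180·b = +0.2
  (-105)·a + 15·b = +0.9
Eliminate b (×15 and ×180, subtract): 18750·a = -159.00 → a = ∂d/∂x = -0.008480
Back-substitute: b = ∂d/∂y = +0.0006400.
Steepest decrease is along −∇f = (+0.008480 E, -0.0006400 N) → east.

E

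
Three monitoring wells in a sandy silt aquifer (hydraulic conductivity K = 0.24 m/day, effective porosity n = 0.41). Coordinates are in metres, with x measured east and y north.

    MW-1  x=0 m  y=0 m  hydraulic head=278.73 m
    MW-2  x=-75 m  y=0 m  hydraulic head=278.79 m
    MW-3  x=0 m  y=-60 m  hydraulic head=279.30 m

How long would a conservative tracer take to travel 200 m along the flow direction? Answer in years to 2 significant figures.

∂h/∂x = (278.79 − 278.73) / (-75 − 0) = -0.0008000
∂h/∂y = (279.30 − 278.73) / (-60 − 0) = -0.009500
|∇h| = √(-0.0008000² + -0.009500²) = 0.009534
Seepage velocity v = K·i/n = 0.24 × 0.009534 / 0.41 = 0.005581 m/day.
t = 200 / 0.005581 = 3.584e+04 days = 98.1 years.

98 years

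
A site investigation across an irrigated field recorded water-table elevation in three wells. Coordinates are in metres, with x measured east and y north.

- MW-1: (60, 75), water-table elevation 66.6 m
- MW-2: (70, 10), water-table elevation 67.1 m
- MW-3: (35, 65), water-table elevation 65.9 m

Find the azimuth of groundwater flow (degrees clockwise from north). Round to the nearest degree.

Differences from MW-1: to MW-2 (Δx, Δy, Δh) = (10, -65, +0.5); to MW-3 = (-25, -10, -0.7).
Solve a·Δx + b·Δy = Δh: det = 10·(-10) − (-25)·(-65) = -1725.
∂h/∂x = [(+0.5)·(-10) − (-0.7)·(-65)] / -1725 = +0.02928
∂h/∂y = [10·(-0.7) − (-25)·(+0.5)] / -1725 = -0.003188
Flow direction (−∇h) has components (-0.02928 E, +0.003188 N).
Azimuth = atan2(E, N) = atan2(-0.02928, +0.003188) = 276.2° ≈ 276°.

276°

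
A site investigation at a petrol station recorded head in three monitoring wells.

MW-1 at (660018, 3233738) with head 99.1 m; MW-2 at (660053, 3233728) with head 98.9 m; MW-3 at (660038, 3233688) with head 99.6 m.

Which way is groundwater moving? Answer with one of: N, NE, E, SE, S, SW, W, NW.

Differences from MW-1: to MW-2 (Δx, Δy, Δh) = (35, -10, -0.2); to MW-3 = (20, -50, +0.5).
Determinant of the coordinate differences = 35·(-50) − 20·(-10) = -1550.
∂h/∂x = [(-0.2)·(-50) − (+0.5)·(-10)] / -1550 = -0.009677
∂h/∂y = [35·(+0.5) − 20·(-0.2)] / -1550 = -0.01387
Flow = −∇h = (+0.009677 east, +0.01387 north), which points northeast.

NE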